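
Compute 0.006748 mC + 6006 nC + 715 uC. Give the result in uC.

In uC:
  0.006748 mC = 0.006748 × 10³ uC = 6.748
  6006 nC = 6006 × 10⁻³ uC = 6.006
  715 uC → 715
Sum: 6.748 + 6.006 + 715 = 727.754

727.754 uC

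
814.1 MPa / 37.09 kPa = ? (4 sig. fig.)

21950

(814.1e6) / (37.09e3) = 21.949e3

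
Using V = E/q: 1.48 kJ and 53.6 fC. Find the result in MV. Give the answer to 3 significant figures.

27600000000 MV

(1.48 × 10^3) / (53.6 × 10^-15) = 0.027612 × 10^18 V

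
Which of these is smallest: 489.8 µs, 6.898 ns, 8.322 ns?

6.898 ns

489.8 µs = 0.0004898 s
6.898 ns = 0.000000006898 s
8.322 ns = 0.000000008322 s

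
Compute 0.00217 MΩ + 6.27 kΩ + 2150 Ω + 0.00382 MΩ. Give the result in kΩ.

In kΩ:
  0.00217 MΩ = 0.00217e3 kΩ = 2.17
  6.27 kΩ → 6.27
  2150 Ω = 2150e-3 kΩ = 2.15
  0.00382 MΩ = 0.00382e3 kΩ = 3.82
Sum: 2.17 + 6.27 + 2.15 + 3.82 = 14.41

14.41 kΩ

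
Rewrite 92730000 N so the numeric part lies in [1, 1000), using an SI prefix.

92.73 MN

= 92.73 × 10⁶ N; 10⁶ is mega.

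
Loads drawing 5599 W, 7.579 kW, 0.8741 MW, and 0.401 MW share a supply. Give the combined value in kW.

1288.278 kW

In kW:
  5599 W = 5599 × 10⁻³ kW = 5.599
  7.579 kW → 7.579
  0.8741 MW = 0.8741 × 10³ kW = 874.1
  0.401 MW = 0.401 × 10³ kW = 401
Sum: 5.599 + 7.579 + 874.1 + 401 = 1288.278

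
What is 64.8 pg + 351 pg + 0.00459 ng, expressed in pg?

420.39 pg

In pg:
  64.8 pg → 64.8
  351 pg → 351
  0.00459 ng = 0.00459 × 10³ pg = 4.59
Sum: 64.8 + 351 + 4.59 = 420.39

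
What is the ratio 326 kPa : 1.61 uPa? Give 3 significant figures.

(326 × 10³) / (1.61 × 10⁻⁶) = 202.5 × 10⁹

202000000000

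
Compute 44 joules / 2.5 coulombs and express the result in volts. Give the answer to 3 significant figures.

(44) / (2.5) = 17.6 V

17.6 volts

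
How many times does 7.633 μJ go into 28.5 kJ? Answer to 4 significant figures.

(28.5e3) / (7.633e-6) = 3.7338e9

3734000000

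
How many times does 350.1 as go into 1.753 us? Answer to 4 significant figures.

5007000000

(1.753e-6) / (350.1e-18) = 0.0050071e12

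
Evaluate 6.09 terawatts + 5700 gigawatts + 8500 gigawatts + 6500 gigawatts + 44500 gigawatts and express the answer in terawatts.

71.29 terawatts

In terawatts:
  6.09 terawatts → 6.09
  5700 gigawatts = 5700 × 10^-3 terawatts = 5.7
  8500 gigawatts = 8500 × 10^-3 terawatts = 8.5
  6500 gigawatts = 6500 × 10^-3 terawatts = 6.5
  44500 gigawatts = 44500 × 10^-3 terawatts = 44.5
Sum: 6.09 + 5.7 + 8.5 + 6.5 + 44.5 = 71.29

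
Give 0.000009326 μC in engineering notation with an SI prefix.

= 9.326e-12 C; 1e-12 is pico.

9.326 pC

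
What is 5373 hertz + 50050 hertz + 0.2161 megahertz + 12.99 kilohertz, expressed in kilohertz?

In kilohertz:
  5373 hertz = 5373 × 10⁻³ kilohertz = 5.373
  50050 hertz = 50050 × 10⁻³ kilohertz = 50.05
  0.2161 megahertz = 0.2161 × 10³ kilohertz = 216.1
  12.99 kilohertz → 12.99
Sum: 5.373 + 50.05 + 216.1 + 12.99 = 284.513

284.513 kilohertz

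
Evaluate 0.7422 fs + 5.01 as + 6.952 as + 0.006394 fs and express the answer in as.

760.556 as

In as:
  0.7422 fs = 0.7422 × 10^3 as = 742.2
  5.01 as → 5.01
  6.952 as → 6.952
  0.006394 fs = 0.006394 × 10^3 as = 6.394
Sum: 742.2 + 5.01 + 6.952 + 6.394 = 760.556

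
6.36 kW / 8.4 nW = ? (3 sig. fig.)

(6.36 × 10^3) / (8.4 × 10^-9) = 0.7571 × 10^12

757000000000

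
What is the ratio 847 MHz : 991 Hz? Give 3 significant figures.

(847 × 10^6) / (991) = 0.8547 × 10^6

855000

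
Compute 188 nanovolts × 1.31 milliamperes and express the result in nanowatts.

0.24628 nanowatts

188 × 10^-9 × 1.31 × 10^-3 = 246.28 × 10^-12 W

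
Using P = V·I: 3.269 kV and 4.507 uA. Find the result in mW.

14.733383 mW

3.269 × 10^3 × 4.507 × 10^-6 = 14.733383 × 10^-3 W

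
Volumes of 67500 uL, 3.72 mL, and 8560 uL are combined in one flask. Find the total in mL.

In mL:
  67500 uL = 67500e-3 mL = 67.5
  3.72 mL → 3.72
  8560 uL = 8560e-3 mL = 8.56
Sum: 67.5 + 3.72 + 8.56 = 79.78

79.78 mL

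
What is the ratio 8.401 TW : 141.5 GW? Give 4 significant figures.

(8.401 × 10^12) / (141.5 × 10^9) = 0.059371 × 10^3

59.37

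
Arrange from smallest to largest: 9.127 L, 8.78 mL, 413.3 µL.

413.3 µL < 8.78 mL < 9.127 L

9.127 L = 9.127 L
8.78 mL = 0.00878 L
413.3 µL = 0.0004133 L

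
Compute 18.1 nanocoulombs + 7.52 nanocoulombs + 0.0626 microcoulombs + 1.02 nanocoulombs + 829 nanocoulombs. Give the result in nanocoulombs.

918.24 nanocoulombs

In nanocoulombs:
  18.1 nanocoulombs → 18.1
  7.52 nanocoulombs → 7.52
  0.0626 microcoulombs = 0.0626 × 10^3 nanocoulombs = 62.6
  1.02 nanocoulombs → 1.02
  829 nanocoulombs → 829
Sum: 18.1 + 7.52 + 62.6 + 1.02 + 829 = 918.24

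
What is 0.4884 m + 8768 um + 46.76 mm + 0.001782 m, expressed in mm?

In mm:
  0.4884 m = 0.4884 × 10^3 mm = 488.4
  8768 um = 8768 × 10^-3 mm = 8.768
  46.76 mm → 46.76
  0.001782 m = 0.001782 × 10^3 mm = 1.782
Sum: 488.4 + 8.768 + 46.76 + 1.782 = 545.71

545.71 mm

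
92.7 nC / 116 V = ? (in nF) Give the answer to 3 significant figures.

(92.7 × 10⁻⁹) / (116) = 0.79914 × 10⁻⁹ F

0.799 nF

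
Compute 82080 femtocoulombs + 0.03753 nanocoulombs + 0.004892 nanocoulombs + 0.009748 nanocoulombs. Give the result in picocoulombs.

In picocoulombs:
  82080 femtocoulombs = 82080e-3 picocoulombs = 82.08
  0.03753 nanocoulombs = 0.03753e3 picocoulombs = 37.53
  0.004892 nanocoulombs = 0.004892e3 picocoulombs = 4.892
  0.009748 nanocoulombs = 0.009748e3 picocoulombs = 9.748
Sum: 82.08 + 37.53 + 4.892 + 9.748 = 134.25

134.25 picocoulombs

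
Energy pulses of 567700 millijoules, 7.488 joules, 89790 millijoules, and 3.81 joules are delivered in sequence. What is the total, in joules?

668.788 joules

In joules:
  567700 millijoules = 567700 × 10^-3 joules = 567.7
  7.488 joules → 7.488
  89790 millijoules = 89790 × 10^-3 joules = 89.79
  3.81 joules → 3.81
Sum: 567.7 + 7.488 + 89.79 + 3.81 = 668.788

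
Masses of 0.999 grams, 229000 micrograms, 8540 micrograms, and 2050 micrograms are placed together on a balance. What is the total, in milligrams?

1238.59 milligrams

In milligrams:
  0.999 grams = 0.999 × 10^3 milligrams = 999
  229000 micrograms = 229000 × 10^-3 milligrams = 229
  8540 micrograms = 8540 × 10^-3 milligrams = 8.54
  2050 micrograms = 2050 × 10^-3 milligrams = 2.05
Sum: 999 + 229 + 8.54 + 2.05 = 1238.59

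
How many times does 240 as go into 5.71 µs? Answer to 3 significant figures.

(5.71e-6) / (240e-18) = 0.02379e12

23800000000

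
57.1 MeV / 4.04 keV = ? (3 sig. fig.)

14100

(57.1 × 10^6) / (4.04 × 10^3) = 14.13 × 10^3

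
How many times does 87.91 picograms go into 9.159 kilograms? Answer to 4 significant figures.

104200000000000

(9.159 × 10^3) / (87.91 × 10^-12) = 0.10419 × 10^15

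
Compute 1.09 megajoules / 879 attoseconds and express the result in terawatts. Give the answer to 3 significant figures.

1240000000 terawatts

(1.09 × 10⁶) / (879 × 10⁻¹⁸) = 0.00124 × 10²⁴ W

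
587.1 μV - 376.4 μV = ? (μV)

210.7 μV

In μV:
  587.1 μV → 587.1
  376.4 μV → 376.4
Difference: 587.1 - 376.4 = 210.7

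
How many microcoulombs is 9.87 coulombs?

9870000 microcoulombs

(no prefix) = 1e0, micro = 1e-6; factor is 1e6.
9.87 × 1e6 = 9870000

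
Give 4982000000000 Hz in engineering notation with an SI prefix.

4.982 THz

= 4.982 × 10^12 Hz; 10^12 is tera.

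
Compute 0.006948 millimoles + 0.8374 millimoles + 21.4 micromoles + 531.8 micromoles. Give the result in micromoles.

In micromoles:
  0.006948 millimoles = 0.006948e3 micromoles = 6.948
  0.8374 millimoles = 0.8374e3 micromoles = 837.4
  21.4 micromoles → 21.4
  531.8 micromoles → 531.8
Sum: 6.948 + 837.4 + 21.4 + 531.8 = 1397.548

1397.548 micromoles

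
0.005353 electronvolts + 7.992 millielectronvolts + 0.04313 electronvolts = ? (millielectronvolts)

56.475 millielectronvolts

In millielectronvolts:
  0.005353 electronvolts = 0.005353 × 10³ millielectronvolts = 5.353
  7.992 millielectronvolts → 7.992
  0.04313 electronvolts = 0.04313 × 10³ millielectronvolts = 43.13
Sum: 5.353 + 7.992 + 43.13 = 56.475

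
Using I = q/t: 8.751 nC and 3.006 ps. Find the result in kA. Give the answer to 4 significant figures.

2.911 kA

(8.751 × 10⁻⁹) / (3.006 × 10⁻¹²) = 2.91118 × 10³ A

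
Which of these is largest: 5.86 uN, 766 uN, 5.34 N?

5.86 uN = 0.00000586 N
766 uN = 0.000766 N
5.34 N = 5.34 N

5.34 N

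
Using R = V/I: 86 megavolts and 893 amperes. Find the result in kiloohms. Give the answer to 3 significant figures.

(86 × 10^6) / (893) = 0.096305 × 10^6 Ω

96.3 kiloohms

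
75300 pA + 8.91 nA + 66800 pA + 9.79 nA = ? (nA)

In nA:
  75300 pA = 75300 × 10^-3 nA = 75.3
  8.91 nA → 8.91
  66800 pA = 66800 × 10^-3 nA = 66.8
  9.79 nA → 9.79
Sum: 75.3 + 8.91 + 66.8 + 9.79 = 160.8

160.8 nA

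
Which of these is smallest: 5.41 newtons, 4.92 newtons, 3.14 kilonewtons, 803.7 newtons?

5.41 newtons = 5.41 newtons
4.92 newtons = 4.92 newtons
3.14 kilonewtons = 3140 newtons
803.7 newtons = 803.7 newtons

4.92 newtons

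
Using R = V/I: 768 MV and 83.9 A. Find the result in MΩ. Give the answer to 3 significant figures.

(768 × 10⁶) / (83.9) = 9.1538 × 10⁶ Ω

9.15 MΩ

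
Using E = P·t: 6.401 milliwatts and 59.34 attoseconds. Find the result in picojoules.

0.00000037983534 picojoules

6.401 × 10^-3 × 59.34 × 10^-18 = 379.83534 × 10^-21 J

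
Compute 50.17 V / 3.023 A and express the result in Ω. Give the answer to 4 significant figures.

(50.17) / (3.023) = 16.5961 Ω

16.60 Ω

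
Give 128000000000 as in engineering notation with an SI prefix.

128 ns

= 128 × 10⁻⁹ s; 10⁻⁹ is nano.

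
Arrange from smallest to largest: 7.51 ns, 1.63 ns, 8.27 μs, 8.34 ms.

7.51 ns = 0.00000000751 s
1.63 ns = 0.00000000163 s
8.27 μs = 0.00000827 s
8.34 ms = 0.00834 s

1.63 ns < 7.51 ns < 8.27 μs < 8.34 ms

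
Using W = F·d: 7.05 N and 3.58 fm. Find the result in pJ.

0.025239 pJ

7.05 × 3.58 × 10^-15 = 25.239 × 10^-15 J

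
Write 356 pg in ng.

pico = 10^-12, nano = 10^-9; factor is 10^-3.
356 × 10^-3 = 0.356

0.356 ng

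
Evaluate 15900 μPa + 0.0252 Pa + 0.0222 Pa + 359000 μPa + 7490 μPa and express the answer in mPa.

429.79 mPa

In mPa:
  15900 μPa = 15900 × 10⁻³ mPa = 15.9
  0.0252 Pa = 0.0252 × 10³ mPa = 25.2
  0.0222 Pa = 0.0222 × 10³ mPa = 22.2
  359000 μPa = 359000 × 10⁻³ mPa = 359
  7490 μPa = 7490 × 10⁻³ mPa = 7.49
Sum: 15.9 + 25.2 + 22.2 + 359 + 7.49 = 429.79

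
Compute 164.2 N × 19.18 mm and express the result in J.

3.149356 J

164.2 × 19.18 × 10⁻³ = 3149.356 × 10⁻³ J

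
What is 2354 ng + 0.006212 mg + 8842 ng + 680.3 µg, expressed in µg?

697.708 µg

In µg:
  2354 ng = 2354 × 10⁻³ µg = 2.354
  0.006212 mg = 0.006212 × 10³ µg = 6.212
  8842 ng = 8842 × 10⁻³ µg = 8.842
  680.3 µg → 680.3
Sum: 2.354 + 6.212 + 8.842 + 680.3 = 697.708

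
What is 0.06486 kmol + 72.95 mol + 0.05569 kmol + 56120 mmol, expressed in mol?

249.62 mol

In mol:
  0.06486 kmol = 0.06486 × 10³ mol = 64.86
  72.95 mol → 72.95
  0.05569 kmol = 0.05569 × 10³ mol = 55.69
  56120 mmol = 56120 × 10⁻³ mol = 56.12
Sum: 64.86 + 72.95 + 55.69 + 56.12 = 249.62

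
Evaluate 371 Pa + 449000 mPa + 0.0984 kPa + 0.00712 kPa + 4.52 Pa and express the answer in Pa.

In Pa:
  371 Pa → 371
  449000 mPa = 449000e-3 Pa = 449
  0.0984 kPa = 0.0984e3 Pa = 98.4
  0.00712 kPa = 0.00712e3 Pa = 7.12
  4.52 Pa → 4.52
Sum: 371 + 449 + 98.4 + 7.12 + 4.52 = 930.04

930.04 Pa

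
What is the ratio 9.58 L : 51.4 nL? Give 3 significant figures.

(9.58) / (51.4 × 10^-9) = 0.1864 × 10^9

186000000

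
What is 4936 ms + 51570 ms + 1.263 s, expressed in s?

In s:
  4936 ms = 4936 × 10^-3 s = 4.936
  51570 ms = 51570 × 10^-3 s = 51.57
  1.263 s → 1.263
Sum: 4.936 + 51.57 + 1.263 = 57.769

57.769 s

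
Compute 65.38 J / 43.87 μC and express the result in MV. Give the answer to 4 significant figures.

1.490 MV

(65.38) / (43.87 × 10^-6) = 1.49031 × 10^6 V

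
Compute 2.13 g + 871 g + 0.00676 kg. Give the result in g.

879.89 g

In g:
  2.13 g → 2.13
  871 g → 871
  0.00676 kg = 0.00676e3 g = 6.76
Sum: 2.13 + 871 + 6.76 = 879.89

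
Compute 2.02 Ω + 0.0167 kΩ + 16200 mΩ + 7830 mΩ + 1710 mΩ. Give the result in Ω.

In Ω:
  2.02 Ω → 2.02
  0.0167 kΩ = 0.0167e3 Ω = 16.7
  16200 mΩ = 16200e-3 Ω = 16.2
  7830 mΩ = 7830e-3 Ω = 7.83
  1710 mΩ = 1710e-3 Ω = 1.71
Sum: 2.02 + 16.7 + 16.2 + 7.83 + 1.71 = 44.46

44.46 Ω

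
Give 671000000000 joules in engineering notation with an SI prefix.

= 671e9 joules; 1e9 is giga.

671 gigajoules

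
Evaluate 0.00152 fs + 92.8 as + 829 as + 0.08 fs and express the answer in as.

1003.32 as

In as:
  0.00152 fs = 0.00152e3 as = 1.52
  92.8 as → 92.8
  829 as → 829
  0.08 fs = 0.08e3 as = 80
Sum: 1.52 + 92.8 + 829 + 80 = 1003.32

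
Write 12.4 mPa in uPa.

12400 uPa

milli = 1e-3, micro = 1e-6; factor is 1e3.
12.4 × 1e3 = 12400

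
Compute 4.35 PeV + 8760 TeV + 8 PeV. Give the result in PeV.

In PeV:
  4.35 PeV → 4.35
  8760 TeV = 8760 × 10^-3 PeV = 8.76
  8 PeV → 8
Sum: 4.35 + 8.76 + 8 = 21.11

21.11 PeV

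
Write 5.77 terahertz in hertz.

5770000000000 hertz

tera = 1e12, (no prefix) = 1e0; factor is 1e12.
5.77 × 1e12 = 5770000000000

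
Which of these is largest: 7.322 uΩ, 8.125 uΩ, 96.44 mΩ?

7.322 uΩ = 0.000007322 Ω
8.125 uΩ = 0.000008125 Ω
96.44 mΩ = 0.09644 Ω

96.44 mΩ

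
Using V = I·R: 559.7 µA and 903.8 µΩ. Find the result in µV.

559.7 × 10⁻⁶ × 903.8 × 10⁻⁶ = 505856.86 × 10⁻¹² V

0.50585686 µV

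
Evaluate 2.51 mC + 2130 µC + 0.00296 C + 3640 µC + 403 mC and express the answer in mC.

414.24 mC

In mC:
  2.51 mC → 2.51
  2130 µC = 2130 × 10^-3 mC = 2.13
  0.00296 C = 0.00296 × 10^3 mC = 2.96
  3640 µC = 3640 × 10^-3 mC = 3.64
  403 mC → 403
Sum: 2.51 + 2.13 + 2.96 + 3.64 + 403 = 414.24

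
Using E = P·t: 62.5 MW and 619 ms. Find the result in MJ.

62.5 × 10^6 × 619 × 10^-3 = 38687.5 × 10^3 J

38.6875 MJ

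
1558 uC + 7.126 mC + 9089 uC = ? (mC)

In mC:
  1558 uC = 1558 × 10^-3 mC = 1.558
  7.126 mC → 7.126
  9089 uC = 9089 × 10^-3 mC = 9.089
Sum: 1.558 + 7.126 + 9.089 = 17.773

17.773 mC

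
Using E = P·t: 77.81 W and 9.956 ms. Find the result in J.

0.77467636 J

77.81 × 9.956e-3 = 774.67636e-3 J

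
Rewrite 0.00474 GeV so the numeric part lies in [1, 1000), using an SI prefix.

= 4.74e6 eV; 1e6 is mega.

4.74 MeV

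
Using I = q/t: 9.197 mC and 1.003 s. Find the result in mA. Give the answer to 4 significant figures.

(9.197 × 10^-3) / (1.003) = 9.16949 × 10^-3 A

9.169 mA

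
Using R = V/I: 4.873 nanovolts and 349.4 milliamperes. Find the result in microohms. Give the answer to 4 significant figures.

(4.873 × 10⁻⁹) / (349.4 × 10⁻³) = 0.0139468 × 10⁻⁶ Ω

0.01395 microohms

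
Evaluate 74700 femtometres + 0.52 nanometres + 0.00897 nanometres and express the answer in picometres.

In picometres:
  74700 femtometres = 74700 × 10⁻³ picometres = 74.7
  0.52 nanometres = 0.52 × 10³ picometres = 520
  0.00897 nanometres = 0.00897 × 10³ picometres = 8.97
Sum: 74.7 + 520 + 8.97 = 603.67

603.67 picometres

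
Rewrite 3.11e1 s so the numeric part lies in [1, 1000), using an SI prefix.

= 31.1 s; mantissa already in [1, 1000).

31.1 s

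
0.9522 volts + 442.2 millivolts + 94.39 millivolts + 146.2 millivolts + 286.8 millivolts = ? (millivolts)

1921.79 millivolts

In millivolts:
  0.9522 volts = 0.9522 × 10^3 millivolts = 952.2
  442.2 millivolts → 442.2
  94.39 millivolts → 94.39
  146.2 millivolts → 146.2
  286.8 millivolts → 286.8
Sum: 952.2 + 442.2 + 94.39 + 146.2 + 286.8 = 1921.79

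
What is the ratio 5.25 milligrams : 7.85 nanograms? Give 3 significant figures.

669000

(5.25e-3) / (7.85e-9) = 0.6688e6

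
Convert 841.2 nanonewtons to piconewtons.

841200 piconewtons

nano = 10⁻⁹, pico = 10⁻¹²; factor is 10³.
841.2 × 10³ = 841200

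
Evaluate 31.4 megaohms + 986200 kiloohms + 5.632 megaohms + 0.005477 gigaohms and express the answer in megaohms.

In megaohms:
  31.4 megaohms → 31.4
  986200 kiloohms = 986200 × 10⁻³ megaohms = 986.2
  5.632 megaohms → 5.632
  0.005477 gigaohms = 0.005477 × 10³ megaohms = 5.477
Sum: 31.4 + 986.2 + 5.632 + 5.477 = 1028.709

1028.709 megaohms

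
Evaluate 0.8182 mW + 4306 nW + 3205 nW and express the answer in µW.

825.711 µW

In µW:
  0.8182 mW = 0.8182 × 10^3 µW = 818.2
  4306 nW = 4306 × 10^-3 µW = 4.306
  3205 nW = 3205 × 10^-3 µW = 3.205
Sum: 818.2 + 4.306 + 3.205 = 825.711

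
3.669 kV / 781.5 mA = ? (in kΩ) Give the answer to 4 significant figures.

4.695 kΩ

(3.669e3) / (781.5e-3) = 0.00469482e6 Ω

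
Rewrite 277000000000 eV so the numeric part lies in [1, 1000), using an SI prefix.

277 GeV

= 277 × 10^9 eV; 10^9 is giga.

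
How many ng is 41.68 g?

41680000000 ng

(no prefix) = 1e0, nano = 1e-9; factor is 1e9.
41.68 × 1e9 = 41680000000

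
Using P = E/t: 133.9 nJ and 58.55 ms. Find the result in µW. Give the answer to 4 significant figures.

2.287 µW

(133.9e-9) / (58.55e-3) = 2.28693e-6 W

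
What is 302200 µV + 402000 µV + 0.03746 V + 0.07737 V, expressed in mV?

In mV:
  302200 µV = 302200e-3 mV = 302.2
  402000 µV = 402000e-3 mV = 402
  0.03746 V = 0.03746e3 mV = 37.46
  0.07737 V = 0.07737e3 mV = 77.37
Sum: 302.2 + 402 + 37.46 + 77.37 = 819.03

819.03 mV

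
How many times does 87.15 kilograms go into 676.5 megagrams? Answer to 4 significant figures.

7762

(676.5 × 10⁶) / (87.15 × 10³) = 7.7625 × 10³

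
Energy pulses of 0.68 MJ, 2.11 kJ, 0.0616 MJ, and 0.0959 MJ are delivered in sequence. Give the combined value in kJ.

In kJ:
  0.68 MJ = 0.68 × 10^3 kJ = 680
  2.11 kJ → 2.11
  0.0616 MJ = 0.0616 × 10^3 kJ = 61.6
  0.0959 MJ = 0.0959 × 10^3 kJ = 95.9
Sum: 680 + 2.11 + 61.6 + 95.9 = 839.61

839.61 kJ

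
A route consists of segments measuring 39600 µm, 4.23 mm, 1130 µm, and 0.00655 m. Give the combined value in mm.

51.51 mm

In mm:
  39600 µm = 39600e-3 mm = 39.6
  4.23 mm → 4.23
  1130 µm = 1130e-3 mm = 1.13
  0.00655 m = 0.00655e3 mm = 6.55
Sum: 39.6 + 4.23 + 1.13 + 6.55 = 51.51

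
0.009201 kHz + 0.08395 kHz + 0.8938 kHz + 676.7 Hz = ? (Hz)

1663.651 Hz

In Hz:
  0.009201 kHz = 0.009201e3 Hz = 9.201
  0.08395 kHz = 0.08395e3 Hz = 83.95
  0.8938 kHz = 0.8938e3 Hz = 893.8
  676.7 Hz → 676.7
Sum: 9.201 + 83.95 + 893.8 + 676.7 = 1663.651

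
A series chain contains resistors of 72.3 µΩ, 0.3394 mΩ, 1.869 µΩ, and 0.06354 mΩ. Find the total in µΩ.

477.109 µΩ

In µΩ:
  72.3 µΩ → 72.3
  0.3394 mΩ = 0.3394e3 µΩ = 339.4
  1.869 µΩ → 1.869
  0.06354 mΩ = 0.06354e3 µΩ = 63.54
Sum: 72.3 + 339.4 + 1.869 + 63.54 = 477.109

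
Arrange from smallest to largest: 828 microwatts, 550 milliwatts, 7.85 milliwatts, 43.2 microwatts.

828 microwatts = 0.000828 watts
550 milliwatts = 0.55 watts
7.85 milliwatts = 0.00785 watts
43.2 microwatts = 0.0000432 watts

43.2 microwatts < 828 microwatts < 7.85 milliwatts < 550 milliwatts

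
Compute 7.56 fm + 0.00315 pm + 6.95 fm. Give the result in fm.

17.66 fm

In fm:
  7.56 fm → 7.56
  0.00315 pm = 0.00315 × 10^3 fm = 3.15
  6.95 fm → 6.95
Sum: 7.56 + 3.15 + 6.95 = 17.66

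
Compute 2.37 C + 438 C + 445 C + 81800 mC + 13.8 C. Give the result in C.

980.97 C

In C:
  2.37 C → 2.37
  438 C → 438
  445 C → 445
  81800 mC = 81800e-3 C = 81.8
  13.8 C → 13.8
Sum: 2.37 + 438 + 445 + 81.8 + 13.8 = 980.97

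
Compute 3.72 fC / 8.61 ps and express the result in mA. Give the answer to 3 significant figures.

0.432 mA

(3.72 × 10⁻¹⁵) / (8.61 × 10⁻¹²) = 0.43206 × 10⁻³ A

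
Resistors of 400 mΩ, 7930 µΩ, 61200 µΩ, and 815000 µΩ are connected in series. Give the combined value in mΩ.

In mΩ:
  400 mΩ → 400
  7930 µΩ = 7930e-3 mΩ = 7.93
  61200 µΩ = 61200e-3 mΩ = 61.2
  815000 µΩ = 815000e-3 mΩ = 815
Sum: 400 + 7.93 + 61.2 + 815 = 1284.13

1284.13 mΩ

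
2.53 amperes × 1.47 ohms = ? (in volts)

3.7191 volts

2.53 × 1.47 = 3.7191 V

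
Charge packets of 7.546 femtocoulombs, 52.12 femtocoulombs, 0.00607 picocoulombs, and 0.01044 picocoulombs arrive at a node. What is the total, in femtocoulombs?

76.176 femtocoulombs

In femtocoulombs:
  7.546 femtocoulombs → 7.546
  52.12 femtocoulombs → 52.12
  0.00607 picocoulombs = 0.00607 × 10³ femtocoulombs = 6.07
  0.01044 picocoulombs = 0.01044 × 10³ femtocoulombs = 10.44
Sum: 7.546 + 52.12 + 6.07 + 10.44 = 76.176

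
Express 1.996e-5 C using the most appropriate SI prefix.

= 19.96e-6 C; 1e-6 is micro.

19.96 uC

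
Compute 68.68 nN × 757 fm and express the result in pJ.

0.00000005199076 pJ

68.68 × 10^-9 × 757 × 10^-15 = 51990.76 × 10^-24 J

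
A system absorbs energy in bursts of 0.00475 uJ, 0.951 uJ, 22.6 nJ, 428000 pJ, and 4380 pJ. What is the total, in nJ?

In nJ:
  0.00475 uJ = 0.00475 × 10³ nJ = 4.75
  0.951 uJ = 0.951 × 10³ nJ = 951
  22.6 nJ → 22.6
  428000 pJ = 428000 × 10⁻³ nJ = 428
  4380 pJ = 4380 × 10⁻³ nJ = 4.38
Sum: 4.75 + 951 + 22.6 + 428 + 4.38 = 1410.73

1410.73 nJ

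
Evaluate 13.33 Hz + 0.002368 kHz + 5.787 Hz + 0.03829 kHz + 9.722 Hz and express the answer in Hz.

69.497 Hz

In Hz:
  13.33 Hz → 13.33
  0.002368 kHz = 0.002368 × 10^3 Hz = 2.368
  5.787 Hz → 5.787
  0.03829 kHz = 0.03829 × 10^3 Hz = 38.29
  9.722 Hz → 9.722
Sum: 13.33 + 2.368 + 5.787 + 38.29 + 9.722 = 69.497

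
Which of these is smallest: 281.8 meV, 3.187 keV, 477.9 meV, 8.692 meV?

8.692 meV

281.8 meV = 0.2818 eV
3.187 keV = 3187 eV
477.9 meV = 0.4779 eV
8.692 meV = 0.008692 eV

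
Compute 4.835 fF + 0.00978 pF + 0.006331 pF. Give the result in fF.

In fF:
  4.835 fF → 4.835
  0.00978 pF = 0.00978e3 fF = 9.78
  0.006331 pF = 0.006331e3 fF = 6.331
Sum: 4.835 + 9.78 + 6.331 = 20.946

20.946 fF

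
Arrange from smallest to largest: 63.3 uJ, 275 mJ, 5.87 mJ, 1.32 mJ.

63.3 uJ = 0.0000633 J
275 mJ = 0.275 J
5.87 mJ = 0.00587 J
1.32 mJ = 0.00132 J

63.3 uJ < 1.32 mJ < 5.87 mJ < 275 mJ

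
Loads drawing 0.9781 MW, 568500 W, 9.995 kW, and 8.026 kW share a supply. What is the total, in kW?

1564.621 kW

In kW:
  0.9781 MW = 0.9781e3 kW = 978.1
  568500 W = 568500e-3 kW = 568.5
  9.995 kW → 9.995
  8.026 kW → 8.026
Sum: 978.1 + 568.5 + 9.995 + 8.026 = 1564.621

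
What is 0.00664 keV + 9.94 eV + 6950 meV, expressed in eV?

23.53 eV

In eV:
  0.00664 keV = 0.00664e3 eV = 6.64
  9.94 eV → 9.94
  6950 meV = 6950e-3 eV = 6.95
Sum: 6.64 + 9.94 + 6.95 = 23.53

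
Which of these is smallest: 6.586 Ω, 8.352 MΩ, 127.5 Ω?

6.586 Ω = 6.586 Ω
8.352 MΩ = 8352000 Ω
127.5 Ω = 127.5 Ω

6.586 Ω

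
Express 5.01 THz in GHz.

5010 GHz

tera = 10¹², giga = 10⁹; factor is 10³.
5.01 × 10³ = 5010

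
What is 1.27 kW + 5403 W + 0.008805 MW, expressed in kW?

15.478 kW

In kW:
  1.27 kW → 1.27
  5403 W = 5403 × 10^-3 kW = 5.403
  0.008805 MW = 0.008805 × 10^3 kW = 8.805
Sum: 1.27 + 5.403 + 8.805 = 15.478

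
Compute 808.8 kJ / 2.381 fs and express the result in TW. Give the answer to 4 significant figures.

(808.8 × 10^3) / (2.381 × 10^-15) = 339.689 × 10^18 W

339700000 TW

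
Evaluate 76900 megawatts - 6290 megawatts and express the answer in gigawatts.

In gigawatts:
  76900 megawatts = 76900e-3 gigawatts = 76.9
  6290 megawatts = 6290e-3 gigawatts = 6.29
Difference: 76.9 - 6.29 = 70.61

70.61 gigawatts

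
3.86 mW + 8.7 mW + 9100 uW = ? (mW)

21.66 mW

In mW:
  3.86 mW → 3.86
  8.7 mW → 8.7
  9100 uW = 9100 × 10^-3 mW = 9.1
Sum: 3.86 + 8.7 + 9.1 = 21.66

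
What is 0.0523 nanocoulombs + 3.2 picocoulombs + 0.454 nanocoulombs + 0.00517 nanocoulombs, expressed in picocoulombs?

In picocoulombs:
  0.0523 nanocoulombs = 0.0523e3 picocoulombs = 52.3
  3.2 picocoulombs → 3.2
  0.454 nanocoulombs = 0.454e3 picocoulombs = 454
  0.00517 nanocoulombs = 0.00517e3 picocoulombs = 5.17
Sum: 52.3 + 3.2 + 454 + 5.17 = 514.67

514.67 picocoulombs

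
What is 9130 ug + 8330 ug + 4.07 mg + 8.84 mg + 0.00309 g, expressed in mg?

33.46 mg

In mg:
  9130 ug = 9130 × 10⁻³ mg = 9.13
  8330 ug = 8330 × 10⁻³ mg = 8.33
  4.07 mg → 4.07
  8.84 mg → 8.84
  0.00309 g = 0.00309 × 10³ mg = 3.09
Sum: 9.13 + 8.33 + 4.07 + 8.84 + 3.09 = 33.46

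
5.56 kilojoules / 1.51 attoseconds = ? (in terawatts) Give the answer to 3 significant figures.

3680000000 terawatts

(5.56e3) / (1.51e-18) = 3.6821e21 W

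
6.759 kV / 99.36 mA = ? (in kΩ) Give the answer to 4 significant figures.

68.03 kΩ

(6.759e3) / (99.36e-3) = 0.0680254e6 Ω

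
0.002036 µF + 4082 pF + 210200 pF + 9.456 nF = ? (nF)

In nF:
  0.002036 µF = 0.002036 × 10³ nF = 2.036
  4082 pF = 4082 × 10⁻³ nF = 4.082
  210200 pF = 210200 × 10⁻³ nF = 210.2
  9.456 nF → 9.456
Sum: 2.036 + 4.082 + 210.2 + 9.456 = 225.774

225.774 nF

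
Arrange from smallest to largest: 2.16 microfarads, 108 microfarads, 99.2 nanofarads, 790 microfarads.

2.16 microfarads = 0.00000216 farads
108 microfarads = 0.000108 farads
99.2 nanofarads = 0.0000000992 farads
790 microfarads = 0.00079 farads

99.2 nanofarads < 2.16 microfarads < 108 microfarads < 790 microfarads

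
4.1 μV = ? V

0.0000041 V

micro = 10⁻⁶, (no prefix) = 10⁰; factor is 10⁻⁶.
4.1 × 10⁻⁶ = 0.0000041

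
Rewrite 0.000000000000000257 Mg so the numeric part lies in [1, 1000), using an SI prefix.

= 257 × 10^-12 g; 10^-12 is pico.

257 pg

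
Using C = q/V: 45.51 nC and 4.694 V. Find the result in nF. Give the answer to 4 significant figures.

(45.51e-9) / (4.694) = 9.69536e-9 F

9.695 nF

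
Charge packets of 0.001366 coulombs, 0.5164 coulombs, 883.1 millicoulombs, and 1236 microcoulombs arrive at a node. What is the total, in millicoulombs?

1402.102 millicoulombs

In millicoulombs:
  0.001366 coulombs = 0.001366 × 10^3 millicoulombs = 1.366
  0.5164 coulombs = 0.5164 × 10^3 millicoulombs = 516.4
  883.1 millicoulombs → 883.1
  1236 microcoulombs = 1236 × 10^-3 millicoulombs = 1.236
Sum: 1.366 + 516.4 + 883.1 + 1.236 = 1402.102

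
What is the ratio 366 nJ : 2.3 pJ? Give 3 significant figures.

(366 × 10^-9) / (2.3 × 10^-12) = 159.1 × 10^3

159000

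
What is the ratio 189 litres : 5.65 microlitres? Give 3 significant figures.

33500000

(189) / (5.65 × 10⁻⁶) = 33.45 × 10⁶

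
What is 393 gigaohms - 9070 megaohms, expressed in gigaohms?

383.93 gigaohms

In gigaohms:
  393 gigaohms → 393
  9070 megaohms = 9070 × 10⁻³ gigaohms = 9.07
Difference: 393 - 9.07 = 383.93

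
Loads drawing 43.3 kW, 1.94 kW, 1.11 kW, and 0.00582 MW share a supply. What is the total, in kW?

In kW:
  43.3 kW → 43.3
  1.94 kW → 1.94
  1.11 kW → 1.11
  0.00582 MW = 0.00582 × 10³ kW = 5.82
Sum: 43.3 + 1.94 + 1.11 + 5.82 = 52.17

52.17 kW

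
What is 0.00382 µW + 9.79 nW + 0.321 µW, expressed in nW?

In nW:
  0.00382 µW = 0.00382e3 nW = 3.82
  9.79 nW → 9.79
  0.321 µW = 0.321e3 nW = 321
Sum: 3.82 + 9.79 + 321 = 334.61

334.61 nW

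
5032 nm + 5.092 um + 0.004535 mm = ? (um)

14.659 um

In um:
  5032 nm = 5032 × 10^-3 um = 5.032
  5.092 um → 5.092
  0.004535 mm = 0.004535 × 10^3 um = 4.535
Sum: 5.032 + 5.092 + 4.535 = 14.659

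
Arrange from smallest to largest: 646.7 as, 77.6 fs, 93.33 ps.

646.7 as = 0.0000000000000006467 s
77.6 fs = 0.0000000000000776 s
93.33 ps = 0.00000000009333 s

646.7 as < 77.6 fs < 93.33 ps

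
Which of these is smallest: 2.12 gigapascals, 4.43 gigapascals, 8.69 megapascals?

8.69 megapascals

2.12 gigapascals = 2120000000 pascals
4.43 gigapascals = 4430000000 pascals
8.69 megapascals = 8690000 pascals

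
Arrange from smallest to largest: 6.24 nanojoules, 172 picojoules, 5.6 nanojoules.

172 picojoules < 5.6 nanojoules < 6.24 nanojoules

6.24 nanojoules = 0.00000000624 joules
172 picojoules = 0.000000000172 joules
5.6 nanojoules = 0.0000000056 joules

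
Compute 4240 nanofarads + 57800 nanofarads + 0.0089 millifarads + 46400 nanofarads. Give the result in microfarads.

117.34 microfarads

In microfarads:
  4240 nanofarads = 4240 × 10^-3 microfarads = 4.24
  57800 nanofarads = 57800 × 10^-3 microfarads = 57.8
  0.0089 millifarads = 0.0089 × 10^3 microfarads = 8.9
  46400 nanofarads = 46400 × 10^-3 microfarads = 46.4
Sum: 4.24 + 57.8 + 8.9 + 46.4 = 117.34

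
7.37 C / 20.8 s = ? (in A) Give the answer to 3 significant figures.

0.354 A

(7.37) / (20.8) = 0.35433 A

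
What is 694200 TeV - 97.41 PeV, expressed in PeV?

In PeV:
  694200 TeV = 694200e-3 PeV = 694.2
  97.41 PeV → 97.41
Difference: 694.2 - 97.41 = 596.79

596.79 PeV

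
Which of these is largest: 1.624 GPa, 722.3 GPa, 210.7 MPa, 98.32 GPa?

722.3 GPa

1.624 GPa = 1624000000 Pa
722.3 GPa = 722300000000 Pa
210.7 MPa = 210700000 Pa
98.32 GPa = 98320000000 Pa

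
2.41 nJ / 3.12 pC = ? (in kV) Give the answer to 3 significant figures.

0.772 kV

(2.41e-9) / (3.12e-12) = 0.77244e3 V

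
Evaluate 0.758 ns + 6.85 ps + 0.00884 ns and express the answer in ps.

In ps:
  0.758 ns = 0.758 × 10^3 ps = 758
  6.85 ps → 6.85
  0.00884 ns = 0.00884 × 10^3 ps = 8.84
Sum: 758 + 6.85 + 8.84 = 773.69

773.69 ps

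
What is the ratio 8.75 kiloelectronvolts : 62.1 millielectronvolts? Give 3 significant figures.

141000

(8.75 × 10³) / (62.1 × 10⁻³) = 0.1409 × 10⁶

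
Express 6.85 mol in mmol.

(no prefix) = 1e0, milli = 1e-3; factor is 1e3.
6.85 × 1e3 = 6850

6850 mmol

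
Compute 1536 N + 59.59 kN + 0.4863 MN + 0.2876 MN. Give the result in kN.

835.026 kN

In kN:
  1536 N = 1536e-3 kN = 1.536
  59.59 kN → 59.59
  0.4863 MN = 0.4863e3 kN = 486.3
  0.2876 MN = 0.2876e3 kN = 287.6
Sum: 1.536 + 59.59 + 486.3 + 287.6 = 835.026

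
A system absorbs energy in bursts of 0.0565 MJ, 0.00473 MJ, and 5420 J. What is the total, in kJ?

In kJ:
  0.0565 MJ = 0.0565e3 kJ = 56.5
  0.00473 MJ = 0.00473e3 kJ = 4.73
  5420 J = 5420e-3 kJ = 5.42
Sum: 56.5 + 4.73 + 5.42 = 66.65

66.65 kJ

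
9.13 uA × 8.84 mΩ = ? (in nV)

9.13e-6 × 8.84e-3 = 80.7092e-9 V

80.7092 nV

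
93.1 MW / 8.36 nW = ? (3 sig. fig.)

(93.1 × 10⁶) / (8.36 × 10⁻⁹) = 11.14 × 10¹⁵

11100000000000000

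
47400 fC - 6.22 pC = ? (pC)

41.18 pC

In pC:
  47400 fC = 47400e-3 pC = 47.4
  6.22 pC → 6.22
Difference: 47.4 - 6.22 = 41.18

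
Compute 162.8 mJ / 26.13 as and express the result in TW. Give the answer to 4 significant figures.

(162.8 × 10^-3) / (26.13 × 10^-18) = 6.23039 × 10^15 W

6230 TW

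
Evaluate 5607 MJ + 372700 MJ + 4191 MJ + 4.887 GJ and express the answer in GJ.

In GJ:
  5607 MJ = 5607 × 10^-3 GJ = 5.607
  372700 MJ = 372700 × 10^-3 GJ = 372.7
  4191 MJ = 4191 × 10^-3 GJ = 4.191
  4.887 GJ → 4.887
Sum: 5.607 + 372.7 + 4.191 + 4.887 = 387.385

387.385 GJ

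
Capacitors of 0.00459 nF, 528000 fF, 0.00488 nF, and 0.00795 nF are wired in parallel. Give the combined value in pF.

545.42 pF

In pF:
  0.00459 nF = 0.00459 × 10³ pF = 4.59
  528000 fF = 528000 × 10⁻³ pF = 528
  0.00488 nF = 0.00488 × 10³ pF = 4.88
  0.00795 nF = 0.00795 × 10³ pF = 7.95
Sum: 4.59 + 528 + 4.88 + 7.95 = 545.42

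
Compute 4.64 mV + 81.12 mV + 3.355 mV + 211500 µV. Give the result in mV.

In mV:
  4.64 mV → 4.64
  81.12 mV → 81.12
  3.355 mV → 3.355
  211500 µV = 211500 × 10^-3 mV = 211.5
Sum: 4.64 + 81.12 + 3.355 + 211.5 = 300.615

300.615 mV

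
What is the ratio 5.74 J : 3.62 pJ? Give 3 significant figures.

(5.74) / (3.62e-12) = 1.586e12

1590000000000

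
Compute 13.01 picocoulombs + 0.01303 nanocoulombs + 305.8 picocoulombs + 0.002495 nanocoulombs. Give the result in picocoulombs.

In picocoulombs:
  13.01 picocoulombs → 13.01
  0.01303 nanocoulombs = 0.01303 × 10³ picocoulombs = 13.03
  305.8 picocoulombs → 305.8
  0.002495 nanocoulombs = 0.002495 × 10³ picocoulombs = 2.495
Sum: 13.01 + 13.03 + 305.8 + 2.495 = 334.335

334.335 picocoulombs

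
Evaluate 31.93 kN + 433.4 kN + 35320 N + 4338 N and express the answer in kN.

504.988 kN

In kN:
  31.93 kN → 31.93
  433.4 kN → 433.4
  35320 N = 35320 × 10^-3 kN = 35.32
  4338 N = 4338 × 10^-3 kN = 4.338
Sum: 31.93 + 433.4 + 35.32 + 4.338 = 504.988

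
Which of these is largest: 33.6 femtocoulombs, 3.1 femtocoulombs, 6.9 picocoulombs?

33.6 femtocoulombs = 0.0000000000000336 coulombs
3.1 femtocoulombs = 0.0000000000000031 coulombs
6.9 picocoulombs = 0.0000000000069 coulombs

6.9 picocoulombs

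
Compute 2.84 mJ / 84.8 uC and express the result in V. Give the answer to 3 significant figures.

33.5 V

(2.84 × 10^-3) / (84.8 × 10^-6) = 0.033491 × 10^3 V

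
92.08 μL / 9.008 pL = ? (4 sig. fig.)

(92.08 × 10^-6) / (9.008 × 10^-12) = 10.222 × 10^6

10220000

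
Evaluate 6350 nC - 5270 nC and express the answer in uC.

1.08 uC

In uC:
  6350 nC = 6350 × 10⁻³ uC = 6.35
  5270 nC = 5270 × 10⁻³ uC = 5.27
Difference: 6.35 - 5.27 = 1.08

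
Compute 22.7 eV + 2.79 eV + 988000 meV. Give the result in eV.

1013.49 eV

In eV:
  22.7 eV → 22.7
  2.79 eV → 2.79
  988000 meV = 988000e-3 eV = 988
Sum: 22.7 + 2.79 + 988 = 1013.49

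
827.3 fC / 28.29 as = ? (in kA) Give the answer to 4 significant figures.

(827.3 × 10⁻¹⁵) / (28.29 × 10⁻¹⁸) = 29.2435 × 10³ A

29.24 kA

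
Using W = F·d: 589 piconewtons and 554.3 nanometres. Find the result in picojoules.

589 × 10^-12 × 554.3 × 10^-9 = 326482.7 × 10^-21 J

0.0003264827 picojoules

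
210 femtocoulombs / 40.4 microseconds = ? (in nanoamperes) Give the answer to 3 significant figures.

5.20 nanoamperes

(210 × 10^-15) / (40.4 × 10^-6) = 5.198 × 10^-9 A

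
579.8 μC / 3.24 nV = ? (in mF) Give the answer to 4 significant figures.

179000000 mF

(579.8 × 10^-6) / (3.24 × 10^-9) = 178.951 × 10^3 F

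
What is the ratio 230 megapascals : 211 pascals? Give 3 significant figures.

(230e6) / (211) = 1.09e6

1090000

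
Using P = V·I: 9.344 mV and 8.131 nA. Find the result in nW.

0.075976064 nW

9.344 × 10^-3 × 8.131 × 10^-9 = 75.976064 × 10^-12 W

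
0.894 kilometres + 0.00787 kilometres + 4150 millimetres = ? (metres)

906.02 metres

In metres:
  0.894 kilometres = 0.894e3 metres = 894
  0.00787 kilometres = 0.00787e3 metres = 7.87
  4150 millimetres = 4150e-3 metres = 4.15
Sum: 894 + 7.87 + 4.15 = 906.02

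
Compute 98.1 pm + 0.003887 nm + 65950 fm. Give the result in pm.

In pm:
  98.1 pm → 98.1
  0.003887 nm = 0.003887 × 10³ pm = 3.887
  65950 fm = 65950 × 10⁻³ pm = 65.95
Sum: 98.1 + 3.887 + 65.95 = 167.937

167.937 pm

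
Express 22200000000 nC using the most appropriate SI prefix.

= 22.2 C; mantissa already in [1, 1000).

22.2 C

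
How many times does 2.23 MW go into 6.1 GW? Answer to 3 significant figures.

(6.1 × 10⁹) / (2.23 × 10⁶) = 2.735 × 10³

2740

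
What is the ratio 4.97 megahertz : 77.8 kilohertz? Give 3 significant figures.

(4.97 × 10⁶) / (77.8 × 10³) = 0.06388 × 10³

63.9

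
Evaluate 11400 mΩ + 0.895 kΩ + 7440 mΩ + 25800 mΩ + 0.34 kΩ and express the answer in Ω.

In Ω:
  11400 mΩ = 11400 × 10⁻³ Ω = 11.4
  0.895 kΩ = 0.895 × 10³ Ω = 895
  7440 mΩ = 7440 × 10⁻³ Ω = 7.44
  25800 mΩ = 25800 × 10⁻³ Ω = 25.8
  0.34 kΩ = 0.34 × 10³ Ω = 340
Sum: 11.4 + 895 + 7.44 + 25.8 + 340 = 1279.64

1279.64 Ω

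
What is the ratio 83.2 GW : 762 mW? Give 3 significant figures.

(83.2 × 10⁹) / (762 × 10⁻³) = 0.1092 × 10¹²

109000000000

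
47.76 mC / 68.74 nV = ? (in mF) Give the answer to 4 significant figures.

694800000 mF

(47.76 × 10^-3) / (68.74 × 10^-9) = 0.694792 × 10^6 F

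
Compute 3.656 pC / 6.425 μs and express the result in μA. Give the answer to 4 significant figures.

(3.656 × 10⁻¹²) / (6.425 × 10⁻⁶) = 0.569027 × 10⁻⁶ A

0.5690 μA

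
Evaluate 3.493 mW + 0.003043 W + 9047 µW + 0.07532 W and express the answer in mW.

90.903 mW

In mW:
  3.493 mW → 3.493
  0.003043 W = 0.003043 × 10^3 mW = 3.043
  9047 µW = 9047 × 10^-3 mW = 9.047
  0.07532 W = 0.07532 × 10^3 mW = 75.32
Sum: 3.493 + 3.043 + 9.047 + 75.32 = 90.903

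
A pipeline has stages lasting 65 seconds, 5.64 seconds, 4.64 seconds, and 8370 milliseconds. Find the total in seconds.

In seconds:
  65 seconds → 65
  5.64 seconds → 5.64
  4.64 seconds → 4.64
  8370 milliseconds = 8370e-3 seconds = 8.37
Sum: 65 + 5.64 + 4.64 + 8.37 = 83.65

83.65 seconds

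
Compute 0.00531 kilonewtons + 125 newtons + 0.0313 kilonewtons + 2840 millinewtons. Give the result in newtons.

In newtons:
  0.00531 kilonewtons = 0.00531e3 newtons = 5.31
  125 newtons → 125
  0.0313 kilonewtons = 0.0313e3 newtons = 31.3
  2840 millinewtons = 2840e-3 newtons = 2.84
Sum: 5.31 + 125 + 31.3 + 2.84 = 164.45

164.45 newtons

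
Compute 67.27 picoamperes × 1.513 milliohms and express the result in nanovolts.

0.00010177951 nanovolts

67.27e-12 × 1.513e-3 = 101.77951e-15 V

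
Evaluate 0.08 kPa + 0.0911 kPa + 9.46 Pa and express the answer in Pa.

180.56 Pa

In Pa:
  0.08 kPa = 0.08 × 10³ Pa = 80
  0.0911 kPa = 0.0911 × 10³ Pa = 91.1
  9.46 Pa → 9.46
Sum: 80 + 91.1 + 9.46 = 180.56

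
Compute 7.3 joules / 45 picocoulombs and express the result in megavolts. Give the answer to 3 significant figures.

162000 megavolts

(7.3) / (45 × 10^-12) = 0.16222 × 10^12 V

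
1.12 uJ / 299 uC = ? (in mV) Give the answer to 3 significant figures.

(1.12 × 10^-6) / (299 × 10^-6) = 0.0037458 V

3.75 mV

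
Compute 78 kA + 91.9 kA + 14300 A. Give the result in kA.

184.2 kA

In kA:
  78 kA → 78
  91.9 kA → 91.9
  14300 A = 14300e-3 kA = 14.3
Sum: 78 + 91.9 + 14.3 = 184.2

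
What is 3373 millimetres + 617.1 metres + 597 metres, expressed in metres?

In metres:
  3373 millimetres = 3373e-3 metres = 3.373
  617.1 metres → 617.1
  597 metres → 597
Sum: 3.373 + 617.1 + 597 = 1217.473

1217.473 metres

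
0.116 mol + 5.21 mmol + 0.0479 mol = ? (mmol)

In mmol:
  0.116 mol = 0.116e3 mmol = 116
  5.21 mmol → 5.21
  0.0479 mol = 0.0479e3 mmol = 47.9
Sum: 116 + 5.21 + 47.9 = 169.11

169.11 mmol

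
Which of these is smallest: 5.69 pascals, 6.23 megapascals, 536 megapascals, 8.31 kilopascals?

5.69 pascals

5.69 pascals = 5.69 pascals
6.23 megapascals = 6230000 pascals
536 megapascals = 536000000 pascals
8.31 kilopascals = 8310 pascals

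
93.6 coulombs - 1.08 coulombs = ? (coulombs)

In coulombs:
  93.6 coulombs → 93.6
  1.08 coulombs → 1.08
Difference: 93.6 - 1.08 = 92.52

92.52 coulombs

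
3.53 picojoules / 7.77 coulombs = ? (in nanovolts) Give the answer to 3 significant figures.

0.000454 nanovolts

(3.53 × 10^-12) / (7.77) = 0.45431 × 10^-12 V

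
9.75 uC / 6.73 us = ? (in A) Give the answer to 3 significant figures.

(9.75 × 10⁻⁶) / (6.73 × 10⁻⁶) = 1.4487 A

1.45 A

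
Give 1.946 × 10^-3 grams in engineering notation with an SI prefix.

1.946 milligrams

= 1.946 × 10^-3 grams; 10^-3 is milli.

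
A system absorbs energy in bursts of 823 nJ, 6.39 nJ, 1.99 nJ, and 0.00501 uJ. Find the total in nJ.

836.39 nJ

In nJ:
  823 nJ → 823
  6.39 nJ → 6.39
  1.99 nJ → 1.99
  0.00501 uJ = 0.00501e3 nJ = 5.01
Sum: 823 + 6.39 + 1.99 + 5.01 = 836.39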